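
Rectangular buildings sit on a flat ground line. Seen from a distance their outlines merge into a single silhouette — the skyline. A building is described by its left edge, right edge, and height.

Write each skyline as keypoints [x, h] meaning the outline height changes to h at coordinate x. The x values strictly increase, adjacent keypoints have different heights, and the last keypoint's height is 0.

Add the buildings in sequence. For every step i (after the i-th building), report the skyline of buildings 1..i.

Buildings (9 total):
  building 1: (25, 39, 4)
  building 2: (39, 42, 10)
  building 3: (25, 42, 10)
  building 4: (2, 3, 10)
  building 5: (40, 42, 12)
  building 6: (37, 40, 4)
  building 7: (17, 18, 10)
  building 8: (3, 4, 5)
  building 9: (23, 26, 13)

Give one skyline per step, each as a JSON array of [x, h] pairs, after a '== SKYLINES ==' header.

== SKYLINES ==
[[25,4],[39,0]]
[[25,4],[39,10],[42,0]]
[[25,10],[42,0]]
[[2,10],[3,0],[25,10],[42,0]]
[[2,10],[3,0],[25,10],[40,12],[42,0]]
[[2,10],[3,0],[25,10],[40,12],[42,0]]
[[2,10],[3,0],[17,10],[18,0],[25,10],[40,12],[42,0]]
[[2,10],[3,5],[4,0],[17,10],[18,0],[25,10],[40,12],[42,0]]
[[2,10],[3,5],[4,0],[17,10],[18,0],[23,13],[26,10],[40,12],[42,0]]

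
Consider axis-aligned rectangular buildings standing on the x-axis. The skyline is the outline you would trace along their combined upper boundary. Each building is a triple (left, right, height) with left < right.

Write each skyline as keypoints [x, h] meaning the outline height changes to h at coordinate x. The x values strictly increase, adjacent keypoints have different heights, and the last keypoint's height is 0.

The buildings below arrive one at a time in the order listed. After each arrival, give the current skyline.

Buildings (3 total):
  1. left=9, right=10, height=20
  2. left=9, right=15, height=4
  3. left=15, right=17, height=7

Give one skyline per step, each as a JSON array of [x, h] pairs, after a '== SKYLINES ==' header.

== SKYLINES ==
[[9,20],[10,0]]
[[9,20],[10,4],[15,0]]
[[9,20],[10,4],[15,7],[17,0]]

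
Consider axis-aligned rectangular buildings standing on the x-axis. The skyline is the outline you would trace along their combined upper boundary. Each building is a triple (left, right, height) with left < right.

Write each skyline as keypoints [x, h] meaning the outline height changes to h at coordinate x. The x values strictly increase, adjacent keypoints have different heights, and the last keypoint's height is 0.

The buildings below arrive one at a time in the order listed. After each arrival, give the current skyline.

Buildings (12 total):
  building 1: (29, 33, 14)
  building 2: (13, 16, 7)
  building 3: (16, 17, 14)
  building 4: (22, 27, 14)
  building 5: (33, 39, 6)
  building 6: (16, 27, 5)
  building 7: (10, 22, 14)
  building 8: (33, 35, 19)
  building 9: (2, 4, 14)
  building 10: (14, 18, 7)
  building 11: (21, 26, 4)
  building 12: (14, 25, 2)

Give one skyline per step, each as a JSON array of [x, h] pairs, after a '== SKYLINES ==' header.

== SKYLINES ==
[[29,14],[33,0]]
[[13,7],[16,0],[29,14],[33,0]]
[[13,7],[16,14],[17,0],[29,14],[33,0]]
[[13,7],[16,14],[17,0],[22,14],[27,0],[29,14],[33,0]]
[[13,7],[16,14],[17,0],[22,14],[27,0],[29,14],[33,6],[39,0]]
[[13,7],[16,14],[17,5],[22,14],[27,0],[29,14],[33,6],[39,0]]
[[10,14],[27,0],[29,14],[33,6],[39,0]]
[[10,14],[27,0],[29,14],[33,19],[35,6],[39,0]]
[[2,14],[4,0],[10,14],[27,0],[29,14],[33,19],[35,6],[39,0]]
[[2,14],[4,0],[10,14],[27,0],[29,14],[33,19],[35,6],[39,0]]
[[2,14],[4,0],[10,14],[27,0],[29,14],[33,19],[35,6],[39,0]]
[[2,14],[4,0],[10,14],[27,0],[29,14],[33,19],[35,6],[39,0]]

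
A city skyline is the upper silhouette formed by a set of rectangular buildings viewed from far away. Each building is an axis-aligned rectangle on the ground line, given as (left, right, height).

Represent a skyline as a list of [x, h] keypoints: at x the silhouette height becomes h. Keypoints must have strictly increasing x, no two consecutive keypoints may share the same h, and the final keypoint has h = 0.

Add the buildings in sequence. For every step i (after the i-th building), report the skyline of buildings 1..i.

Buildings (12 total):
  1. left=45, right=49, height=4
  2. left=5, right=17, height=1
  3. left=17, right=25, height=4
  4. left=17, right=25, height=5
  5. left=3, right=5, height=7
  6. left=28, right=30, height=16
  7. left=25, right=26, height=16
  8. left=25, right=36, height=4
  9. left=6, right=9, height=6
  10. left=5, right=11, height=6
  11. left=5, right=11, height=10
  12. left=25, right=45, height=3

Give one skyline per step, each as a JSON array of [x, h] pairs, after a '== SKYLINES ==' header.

== SKYLINES ==
[[45,4],[49,0]]
[[5,1],[17,0],[45,4],[49,0]]
[[5,1],[17,4],[25,0],[45,4],[49,0]]
[[5,1],[17,5],[25,0],[45,4],[49,0]]
[[3,7],[5,1],[17,5],[25,0],[45,4],[49,0]]
[[3,7],[5,1],[17,5],[25,0],[28,16],[30,0],[45,4],[49,0]]
[[3,7],[5,1],[17,5],[25,16],[26,0],[28,16],[30,0],[45,4],[49,0]]
[[3,7],[5,1],[17,5],[25,16],[26,4],[28,16],[30,4],[36,0],[45,4],[49,0]]
[[3,7],[5,1],[6,6],[9,1],[17,5],[25,16],[26,4],[28,16],[30,4],[36,0],[45,4],[49,0]]
[[3,7],[5,6],[11,1],[17,5],[25,16],[26,4],[28,16],[30,4],[36,0],[45,4],[49,0]]
[[3,7],[5,10],[11,1],[17,5],[25,16],[26,4],[28,16],[30,4],[36,0],[45,4],[49,0]]
[[3,7],[5,10],[11,1],[17,5],[25,16],[26,4],[28,16],[30,4],[36,3],[45,4],[49,0]]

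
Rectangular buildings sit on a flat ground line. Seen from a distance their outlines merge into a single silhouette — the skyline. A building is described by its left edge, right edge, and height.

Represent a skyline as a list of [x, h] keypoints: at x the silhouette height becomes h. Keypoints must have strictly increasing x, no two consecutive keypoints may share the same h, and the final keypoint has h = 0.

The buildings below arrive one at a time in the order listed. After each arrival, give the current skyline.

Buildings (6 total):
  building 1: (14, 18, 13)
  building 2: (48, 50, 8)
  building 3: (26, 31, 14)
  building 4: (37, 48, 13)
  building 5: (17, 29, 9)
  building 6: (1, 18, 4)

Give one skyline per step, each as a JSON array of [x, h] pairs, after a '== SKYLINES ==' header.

== SKYLINES ==
[[14,13],[18,0]]
[[14,13],[18,0],[48,8],[50,0]]
[[14,13],[18,0],[26,14],[31,0],[48,8],[50,0]]
[[14,13],[18,0],[26,14],[31,0],[37,13],[48,8],[50,0]]
[[14,13],[18,9],[26,14],[31,0],[37,13],[48,8],[50,0]]
[[1,4],[14,13],[18,9],[26,14],[31,0],[37,13],[48,8],[50,0]]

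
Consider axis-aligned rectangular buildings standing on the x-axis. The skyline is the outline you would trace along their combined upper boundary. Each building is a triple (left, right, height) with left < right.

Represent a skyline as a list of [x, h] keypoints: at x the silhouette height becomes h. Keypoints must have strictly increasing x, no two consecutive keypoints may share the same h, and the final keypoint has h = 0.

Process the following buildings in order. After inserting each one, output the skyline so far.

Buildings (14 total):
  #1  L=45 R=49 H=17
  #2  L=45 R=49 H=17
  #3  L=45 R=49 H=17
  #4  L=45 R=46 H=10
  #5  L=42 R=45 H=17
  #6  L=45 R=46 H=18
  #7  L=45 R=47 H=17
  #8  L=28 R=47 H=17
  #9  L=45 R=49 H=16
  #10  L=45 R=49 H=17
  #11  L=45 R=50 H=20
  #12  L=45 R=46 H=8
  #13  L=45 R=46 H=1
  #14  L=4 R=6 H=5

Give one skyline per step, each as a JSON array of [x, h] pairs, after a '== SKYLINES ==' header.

== SKYLINES ==
[[45,17],[49,0]]
[[45,17],[49,0]]
[[45,17],[49,0]]
[[45,17],[49,0]]
[[42,17],[49,0]]
[[42,17],[45,18],[46,17],[49,0]]
[[42,17],[45,18],[46,17],[49,0]]
[[28,17],[45,18],[46,17],[49,0]]
[[28,17],[45,18],[46,17],[49,0]]
[[28,17],[45,18],[46,17],[49,0]]
[[28,17],[45,20],[50,0]]
[[28,17],[45,20],[50,0]]
[[28,17],[45,20],[50,0]]
[[4,5],[6,0],[28,17],[45,20],[50,0]]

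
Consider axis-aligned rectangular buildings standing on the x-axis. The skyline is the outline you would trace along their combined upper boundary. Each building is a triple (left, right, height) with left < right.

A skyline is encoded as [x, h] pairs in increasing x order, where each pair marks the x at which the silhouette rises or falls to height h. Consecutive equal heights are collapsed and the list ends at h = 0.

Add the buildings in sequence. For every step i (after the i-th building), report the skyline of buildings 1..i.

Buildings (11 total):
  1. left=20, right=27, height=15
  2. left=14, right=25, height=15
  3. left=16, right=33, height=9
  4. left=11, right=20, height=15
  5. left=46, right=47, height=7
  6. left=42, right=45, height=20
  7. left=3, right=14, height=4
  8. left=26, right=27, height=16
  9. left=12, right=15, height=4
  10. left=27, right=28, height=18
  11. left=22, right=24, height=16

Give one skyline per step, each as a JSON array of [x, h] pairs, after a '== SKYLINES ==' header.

== SKYLINES ==
[[20,15],[27,0]]
[[14,15],[27,0]]
[[14,15],[27,9],[33,0]]
[[11,15],[27,9],[33,0]]
[[11,15],[27,9],[33,0],[46,7],[47,0]]
[[11,15],[27,9],[33,0],[42,20],[45,0],[46,7],[47,0]]
[[3,4],[11,15],[27,9],[33,0],[42,20],[45,0],[46,7],[47,0]]
[[3,4],[11,15],[26,16],[27,9],[33,0],[42,20],[45,0],[46,7],[47,0]]
[[3,4],[11,15],[26,16],[27,9],[33,0],[42,20],[45,0],[46,7],[47,0]]
[[3,4],[11,15],[26,16],[27,18],[28,9],[33,0],[42,20],[45,0],[46,7],[47,0]]
[[3,4],[11,15],[22,16],[24,15],[26,16],[27,18],[28,9],[33,0],[42,20],[45,0],[46,7],[47,0]]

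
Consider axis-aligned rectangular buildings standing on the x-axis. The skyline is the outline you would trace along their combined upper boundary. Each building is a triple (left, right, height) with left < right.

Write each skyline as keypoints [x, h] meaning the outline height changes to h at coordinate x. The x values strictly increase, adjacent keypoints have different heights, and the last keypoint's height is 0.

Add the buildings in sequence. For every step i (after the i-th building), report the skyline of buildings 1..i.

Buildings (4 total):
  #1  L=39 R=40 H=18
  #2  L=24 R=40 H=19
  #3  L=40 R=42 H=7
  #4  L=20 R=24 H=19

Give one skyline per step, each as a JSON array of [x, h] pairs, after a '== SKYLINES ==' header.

== SKYLINES ==
[[39,18],[40,0]]
[[24,19],[40,0]]
[[24,19],[40,7],[42,0]]
[[20,19],[40,7],[42,0]]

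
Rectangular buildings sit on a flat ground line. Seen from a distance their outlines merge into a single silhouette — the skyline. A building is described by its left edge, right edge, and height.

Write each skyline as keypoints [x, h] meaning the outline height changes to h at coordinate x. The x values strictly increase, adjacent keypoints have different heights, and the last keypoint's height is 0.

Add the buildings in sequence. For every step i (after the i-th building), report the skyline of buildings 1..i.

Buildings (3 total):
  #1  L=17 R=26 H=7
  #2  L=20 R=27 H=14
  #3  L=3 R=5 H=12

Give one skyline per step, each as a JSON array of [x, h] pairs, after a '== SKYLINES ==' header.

== SKYLINES ==
[[17,7],[26,0]]
[[17,7],[20,14],[27,0]]
[[3,12],[5,0],[17,7],[20,14],[27,0]]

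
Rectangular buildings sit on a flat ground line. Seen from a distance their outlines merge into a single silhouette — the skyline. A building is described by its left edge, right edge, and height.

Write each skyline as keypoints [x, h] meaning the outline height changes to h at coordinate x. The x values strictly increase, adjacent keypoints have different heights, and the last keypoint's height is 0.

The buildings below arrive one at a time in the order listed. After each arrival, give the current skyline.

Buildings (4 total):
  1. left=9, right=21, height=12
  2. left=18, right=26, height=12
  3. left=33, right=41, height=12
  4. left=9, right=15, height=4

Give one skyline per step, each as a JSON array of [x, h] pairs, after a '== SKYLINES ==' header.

== SKYLINES ==
[[9,12],[21,0]]
[[9,12],[26,0]]
[[9,12],[26,0],[33,12],[41,0]]
[[9,12],[26,0],[33,12],[41,0]]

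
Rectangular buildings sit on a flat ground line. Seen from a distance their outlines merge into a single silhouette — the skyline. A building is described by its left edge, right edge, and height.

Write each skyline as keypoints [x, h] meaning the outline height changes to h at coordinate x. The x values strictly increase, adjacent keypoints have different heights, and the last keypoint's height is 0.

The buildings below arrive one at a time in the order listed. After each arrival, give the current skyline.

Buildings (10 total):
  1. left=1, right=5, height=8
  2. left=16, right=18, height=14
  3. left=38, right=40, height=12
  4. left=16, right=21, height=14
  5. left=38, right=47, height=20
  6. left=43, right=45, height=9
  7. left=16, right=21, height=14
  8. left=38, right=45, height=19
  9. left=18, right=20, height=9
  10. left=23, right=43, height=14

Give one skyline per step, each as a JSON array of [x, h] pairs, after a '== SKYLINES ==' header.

== SKYLINES ==
[[1,8],[5,0]]
[[1,8],[5,0],[16,14],[18,0]]
[[1,8],[5,0],[16,14],[18,0],[38,12],[40,0]]
[[1,8],[5,0],[16,14],[21,0],[38,12],[40,0]]
[[1,8],[5,0],[16,14],[21,0],[38,20],[47,0]]
[[1,8],[5,0],[16,14],[21,0],[38,20],[47,0]]
[[1,8],[5,0],[16,14],[21,0],[38,20],[47,0]]
[[1,8],[5,0],[16,14],[21,0],[38,20],[47,0]]
[[1,8],[5,0],[16,14],[21,0],[38,20],[47,0]]
[[1,8],[5,0],[16,14],[21,0],[23,14],[38,20],[47,0]]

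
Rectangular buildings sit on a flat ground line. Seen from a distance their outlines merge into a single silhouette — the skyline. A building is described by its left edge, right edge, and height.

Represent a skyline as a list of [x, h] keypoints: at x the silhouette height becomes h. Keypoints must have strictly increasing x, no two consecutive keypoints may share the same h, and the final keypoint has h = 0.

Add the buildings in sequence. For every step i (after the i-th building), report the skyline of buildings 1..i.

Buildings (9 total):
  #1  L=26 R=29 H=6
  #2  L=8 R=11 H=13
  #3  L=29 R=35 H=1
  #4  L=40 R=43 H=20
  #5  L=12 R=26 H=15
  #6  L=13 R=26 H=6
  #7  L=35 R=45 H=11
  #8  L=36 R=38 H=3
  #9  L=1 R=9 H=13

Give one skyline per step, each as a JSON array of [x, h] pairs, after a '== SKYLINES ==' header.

== SKYLINES ==
[[26,6],[29,0]]
[[8,13],[11,0],[26,6],[29,0]]
[[8,13],[11,0],[26,6],[29,1],[35,0]]
[[8,13],[11,0],[26,6],[29,1],[35,0],[40,20],[43,0]]
[[8,13],[11,0],[12,15],[26,6],[29,1],[35,0],[40,20],[43,0]]
[[8,13],[11,0],[12,15],[26,6],[29,1],[35,0],[40,20],[43,0]]
[[8,13],[11,0],[12,15],[26,6],[29,1],[35,11],[40,20],[43,11],[45,0]]
[[8,13],[11,0],[12,15],[26,6],[29,1],[35,11],[40,20],[43,11],[45,0]]
[[1,13],[11,0],[12,15],[26,6],[29,1],[35,11],[40,20],[43,11],[45,0]]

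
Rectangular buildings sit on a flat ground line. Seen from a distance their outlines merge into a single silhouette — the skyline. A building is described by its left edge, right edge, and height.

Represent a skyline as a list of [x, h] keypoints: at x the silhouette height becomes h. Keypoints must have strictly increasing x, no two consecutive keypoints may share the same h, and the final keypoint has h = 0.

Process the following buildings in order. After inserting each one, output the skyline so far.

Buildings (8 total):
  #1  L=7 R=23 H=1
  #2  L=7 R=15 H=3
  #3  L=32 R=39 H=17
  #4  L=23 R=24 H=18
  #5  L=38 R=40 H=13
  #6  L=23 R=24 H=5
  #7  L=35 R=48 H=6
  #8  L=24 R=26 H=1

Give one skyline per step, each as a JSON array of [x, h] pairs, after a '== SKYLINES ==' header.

== SKYLINES ==
[[7,1],[23,0]]
[[7,3],[15,1],[23,0]]
[[7,3],[15,1],[23,0],[32,17],[39,0]]
[[7,3],[15,1],[23,18],[24,0],[32,17],[39,0]]
[[7,3],[15,1],[23,18],[24,0],[32,17],[39,13],[40,0]]
[[7,3],[15,1],[23,18],[24,0],[32,17],[39,13],[40,0]]
[[7,3],[15,1],[23,18],[24,0],[32,17],[39,13],[40,6],[48,0]]
[[7,3],[15,1],[23,18],[24,1],[26,0],[32,17],[39,13],[40,6],[48,0]]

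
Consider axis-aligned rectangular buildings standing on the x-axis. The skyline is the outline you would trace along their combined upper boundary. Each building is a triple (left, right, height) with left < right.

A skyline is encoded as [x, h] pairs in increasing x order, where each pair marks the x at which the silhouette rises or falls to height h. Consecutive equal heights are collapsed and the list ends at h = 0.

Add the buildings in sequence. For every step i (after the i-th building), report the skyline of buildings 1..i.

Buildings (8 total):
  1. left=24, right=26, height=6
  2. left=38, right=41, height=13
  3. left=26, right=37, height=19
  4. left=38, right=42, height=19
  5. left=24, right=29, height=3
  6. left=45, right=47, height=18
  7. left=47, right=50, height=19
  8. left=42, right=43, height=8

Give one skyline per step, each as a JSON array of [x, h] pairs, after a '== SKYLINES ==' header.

== SKYLINES ==
[[24,6],[26,0]]
[[24,6],[26,0],[38,13],[41,0]]
[[24,6],[26,19],[37,0],[38,13],[41,0]]
[[24,6],[26,19],[37,0],[38,19],[42,0]]
[[24,6],[26,19],[37,0],[38,19],[42,0]]
[[24,6],[26,19],[37,0],[38,19],[42,0],[45,18],[47,0]]
[[24,6],[26,19],[37,0],[38,19],[42,0],[45,18],[47,19],[50,0]]
[[24,6],[26,19],[37,0],[38,19],[42,8],[43,0],[45,18],[47,19],[50,0]]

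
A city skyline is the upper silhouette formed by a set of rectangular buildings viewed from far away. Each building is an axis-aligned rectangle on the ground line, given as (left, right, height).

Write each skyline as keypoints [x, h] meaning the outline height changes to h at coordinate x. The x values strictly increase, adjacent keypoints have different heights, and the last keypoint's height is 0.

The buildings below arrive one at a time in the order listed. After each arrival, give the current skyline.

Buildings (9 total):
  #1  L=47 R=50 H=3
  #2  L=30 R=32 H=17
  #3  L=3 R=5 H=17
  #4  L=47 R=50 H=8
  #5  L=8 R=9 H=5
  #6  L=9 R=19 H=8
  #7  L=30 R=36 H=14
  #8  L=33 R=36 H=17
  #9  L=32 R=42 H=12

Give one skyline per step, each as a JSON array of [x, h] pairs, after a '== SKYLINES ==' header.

== SKYLINES ==
[[47,3],[50,0]]
[[30,17],[32,0],[47,3],[50,0]]
[[3,17],[5,0],[30,17],[32,0],[47,3],[50,0]]
[[3,17],[5,0],[30,17],[32,0],[47,8],[50,0]]
[[3,17],[5,0],[8,5],[9,0],[30,17],[32,0],[47,8],[50,0]]
[[3,17],[5,0],[8,5],[9,8],[19,0],[30,17],[32,0],[47,8],[50,0]]
[[3,17],[5,0],[8,5],[9,8],[19,0],[30,17],[32,14],[36,0],[47,8],[50,0]]
[[3,17],[5,0],[8,5],[9,8],[19,0],[30,17],[32,14],[33,17],[36,0],[47,8],[50,0]]
[[3,17],[5,0],[8,5],[9,8],[19,0],[30,17],[32,14],[33,17],[36,12],[42,0],[47,8],[50,0]]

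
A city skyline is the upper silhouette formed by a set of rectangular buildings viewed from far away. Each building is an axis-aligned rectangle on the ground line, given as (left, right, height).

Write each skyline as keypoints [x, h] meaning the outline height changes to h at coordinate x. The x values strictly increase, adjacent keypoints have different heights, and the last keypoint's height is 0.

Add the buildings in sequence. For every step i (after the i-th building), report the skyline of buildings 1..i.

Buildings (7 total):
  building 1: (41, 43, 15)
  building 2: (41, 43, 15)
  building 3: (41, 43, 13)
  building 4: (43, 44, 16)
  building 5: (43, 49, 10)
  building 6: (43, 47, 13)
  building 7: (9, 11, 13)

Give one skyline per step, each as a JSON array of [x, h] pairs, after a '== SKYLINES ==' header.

== SKYLINES ==
[[41,15],[43,0]]
[[41,15],[43,0]]
[[41,15],[43,0]]
[[41,15],[43,16],[44,0]]
[[41,15],[43,16],[44,10],[49,0]]
[[41,15],[43,16],[44,13],[47,10],[49,0]]
[[9,13],[11,0],[41,15],[43,16],[44,13],[47,10],[49,0]]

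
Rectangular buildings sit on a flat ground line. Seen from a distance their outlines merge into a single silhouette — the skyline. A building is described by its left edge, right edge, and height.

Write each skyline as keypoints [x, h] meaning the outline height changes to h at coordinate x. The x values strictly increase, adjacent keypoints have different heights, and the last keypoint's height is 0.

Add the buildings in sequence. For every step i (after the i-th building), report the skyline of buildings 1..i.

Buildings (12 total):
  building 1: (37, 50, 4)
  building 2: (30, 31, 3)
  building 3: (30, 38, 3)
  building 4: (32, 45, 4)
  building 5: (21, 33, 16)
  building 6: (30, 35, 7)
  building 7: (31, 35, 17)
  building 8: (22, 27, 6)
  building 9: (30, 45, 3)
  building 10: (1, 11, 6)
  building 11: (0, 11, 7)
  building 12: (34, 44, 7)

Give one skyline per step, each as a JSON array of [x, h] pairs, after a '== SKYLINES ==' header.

== SKYLINES ==
[[37,4],[50,0]]
[[30,3],[31,0],[37,4],[50,0]]
[[30,3],[37,4],[50,0]]
[[30,3],[32,4],[50,0]]
[[21,16],[33,4],[50,0]]
[[21,16],[33,7],[35,4],[50,0]]
[[21,16],[31,17],[35,4],[50,0]]
[[21,16],[31,17],[35,4],[50,0]]
[[21,16],[31,17],[35,4],[50,0]]
[[1,6],[11,0],[21,16],[31,17],[35,4],[50,0]]
[[0,7],[11,0],[21,16],[31,17],[35,4],[50,0]]
[[0,7],[11,0],[21,16],[31,17],[35,7],[44,4],[50,0]]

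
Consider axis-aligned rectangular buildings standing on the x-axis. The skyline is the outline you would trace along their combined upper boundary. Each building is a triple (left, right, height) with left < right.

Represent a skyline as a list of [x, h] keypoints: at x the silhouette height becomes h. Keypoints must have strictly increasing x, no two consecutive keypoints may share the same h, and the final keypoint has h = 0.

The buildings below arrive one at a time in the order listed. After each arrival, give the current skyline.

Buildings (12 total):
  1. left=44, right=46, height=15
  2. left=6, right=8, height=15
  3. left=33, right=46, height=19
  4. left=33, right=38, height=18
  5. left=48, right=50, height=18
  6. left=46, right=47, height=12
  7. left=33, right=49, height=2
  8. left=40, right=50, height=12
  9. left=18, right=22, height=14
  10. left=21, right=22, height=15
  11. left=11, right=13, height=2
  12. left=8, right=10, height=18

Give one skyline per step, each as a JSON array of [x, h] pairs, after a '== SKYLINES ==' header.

== SKYLINES ==
[[44,15],[46,0]]
[[6,15],[8,0],[44,15],[46,0]]
[[6,15],[8,0],[33,19],[46,0]]
[[6,15],[8,0],[33,19],[46,0]]
[[6,15],[8,0],[33,19],[46,0],[48,18],[50,0]]
[[6,15],[8,0],[33,19],[46,12],[47,0],[48,18],[50,0]]
[[6,15],[8,0],[33,19],[46,12],[47,2],[48,18],[50,0]]
[[6,15],[8,0],[33,19],[46,12],[48,18],[50,0]]
[[6,15],[8,0],[18,14],[22,0],[33,19],[46,12],[48,18],[50,0]]
[[6,15],[8,0],[18,14],[21,15],[22,0],[33,19],[46,12],[48,18],[50,0]]
[[6,15],[8,0],[11,2],[13,0],[18,14],[21,15],[22,0],[33,19],[46,12],[48,18],[50,0]]
[[6,15],[8,18],[10,0],[11,2],[13,0],[18,14],[21,15],[22,0],[33,19],[46,12],[48,18],[50,0]]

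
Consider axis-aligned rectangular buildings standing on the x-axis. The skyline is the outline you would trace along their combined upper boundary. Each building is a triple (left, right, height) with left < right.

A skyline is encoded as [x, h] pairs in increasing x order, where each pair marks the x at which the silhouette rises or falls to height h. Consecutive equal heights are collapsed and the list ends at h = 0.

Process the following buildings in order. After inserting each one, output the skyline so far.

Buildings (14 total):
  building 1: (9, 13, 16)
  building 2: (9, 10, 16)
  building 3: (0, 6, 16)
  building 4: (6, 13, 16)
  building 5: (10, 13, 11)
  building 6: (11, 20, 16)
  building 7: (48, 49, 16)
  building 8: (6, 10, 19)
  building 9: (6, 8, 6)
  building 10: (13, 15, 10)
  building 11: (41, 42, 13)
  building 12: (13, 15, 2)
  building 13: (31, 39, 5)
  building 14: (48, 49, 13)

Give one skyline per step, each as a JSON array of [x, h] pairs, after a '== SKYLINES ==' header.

== SKYLINES ==
[[9,16],[13,0]]
[[9,16],[13,0]]
[[0,16],[6,0],[9,16],[13,0]]
[[0,16],[13,0]]
[[0,16],[13,0]]
[[0,16],[20,0]]
[[0,16],[20,0],[48,16],[49,0]]
[[0,16],[6,19],[10,16],[20,0],[48,16],[49,0]]
[[0,16],[6,19],[10,16],[20,0],[48,16],[49,0]]
[[0,16],[6,19],[10,16],[20,0],[48,16],[49,0]]
[[0,16],[6,19],[10,16],[20,0],[41,13],[42,0],[48,16],[49,0]]
[[0,16],[6,19],[10,16],[20,0],[41,13],[42,0],[48,16],[49,0]]
[[0,16],[6,19],[10,16],[20,0],[31,5],[39,0],[41,13],[42,0],[48,16],[49,0]]
[[0,16],[6,19],[10,16],[20,0],[31,5],[39,0],[41,13],[42,0],[48,16],[49,0]]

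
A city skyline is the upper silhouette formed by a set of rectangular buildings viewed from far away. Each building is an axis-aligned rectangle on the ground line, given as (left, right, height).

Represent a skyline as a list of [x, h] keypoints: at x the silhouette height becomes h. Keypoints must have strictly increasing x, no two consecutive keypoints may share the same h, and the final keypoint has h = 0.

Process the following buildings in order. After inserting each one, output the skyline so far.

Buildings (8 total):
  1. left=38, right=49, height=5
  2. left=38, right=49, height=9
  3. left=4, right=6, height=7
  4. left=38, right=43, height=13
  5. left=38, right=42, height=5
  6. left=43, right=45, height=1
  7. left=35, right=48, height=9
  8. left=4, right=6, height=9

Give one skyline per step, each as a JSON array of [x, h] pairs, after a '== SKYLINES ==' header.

== SKYLINES ==
[[38,5],[49,0]]
[[38,9],[49,0]]
[[4,7],[6,0],[38,9],[49,0]]
[[4,7],[6,0],[38,13],[43,9],[49,0]]
[[4,7],[6,0],[38,13],[43,9],[49,0]]
[[4,7],[6,0],[38,13],[43,9],[49,0]]
[[4,7],[6,0],[35,9],[38,13],[43,9],[49,0]]
[[4,9],[6,0],[35,9],[38,13],[43,9],[49,0]]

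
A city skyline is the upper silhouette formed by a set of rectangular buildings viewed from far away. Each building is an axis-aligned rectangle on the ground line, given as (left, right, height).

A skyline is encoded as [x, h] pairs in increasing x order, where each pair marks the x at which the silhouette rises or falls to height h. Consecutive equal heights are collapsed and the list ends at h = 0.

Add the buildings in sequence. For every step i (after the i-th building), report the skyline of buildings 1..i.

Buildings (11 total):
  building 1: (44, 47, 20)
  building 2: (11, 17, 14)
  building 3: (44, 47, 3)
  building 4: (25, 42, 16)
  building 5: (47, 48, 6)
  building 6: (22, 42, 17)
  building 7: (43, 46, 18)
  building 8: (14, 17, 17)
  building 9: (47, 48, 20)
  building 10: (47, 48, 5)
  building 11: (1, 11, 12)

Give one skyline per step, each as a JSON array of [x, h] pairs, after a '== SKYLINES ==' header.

== SKYLINES ==
[[44,20],[47,0]]
[[11,14],[17,0],[44,20],[47,0]]
[[11,14],[17,0],[44,20],[47,0]]
[[11,14],[17,0],[25,16],[42,0],[44,20],[47,0]]
[[11,14],[17,0],[25,16],[42,0],[44,20],[47,6],[48,0]]
[[11,14],[17,0],[22,17],[42,0],[44,20],[47,6],[48,0]]
[[11,14],[17,0],[22,17],[42,0],[43,18],[44,20],[47,6],[48,0]]
[[11,14],[14,17],[17,0],[22,17],[42,0],[43,18],[44,20],[47,6],[48,0]]
[[11,14],[14,17],[17,0],[22,17],[42,0],[43,18],[44,20],[48,0]]
[[11,14],[14,17],[17,0],[22,17],[42,0],[43,18],[44,20],[48,0]]
[[1,12],[11,14],[14,17],[17,0],[22,17],[42,0],[43,18],[44,20],[48,0]]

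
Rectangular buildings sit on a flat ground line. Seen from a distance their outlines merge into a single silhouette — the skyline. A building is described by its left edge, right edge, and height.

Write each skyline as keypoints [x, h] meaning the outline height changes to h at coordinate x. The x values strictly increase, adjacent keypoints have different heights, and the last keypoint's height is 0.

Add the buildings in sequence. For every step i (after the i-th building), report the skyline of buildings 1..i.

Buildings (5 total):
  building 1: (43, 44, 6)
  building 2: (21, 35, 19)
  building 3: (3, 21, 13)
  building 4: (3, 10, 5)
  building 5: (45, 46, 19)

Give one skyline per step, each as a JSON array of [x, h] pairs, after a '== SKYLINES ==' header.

== SKYLINES ==
[[43,6],[44,0]]
[[21,19],[35,0],[43,6],[44,0]]
[[3,13],[21,19],[35,0],[43,6],[44,0]]
[[3,13],[21,19],[35,0],[43,6],[44,0]]
[[3,13],[21,19],[35,0],[43,6],[44,0],[45,19],[46,0]]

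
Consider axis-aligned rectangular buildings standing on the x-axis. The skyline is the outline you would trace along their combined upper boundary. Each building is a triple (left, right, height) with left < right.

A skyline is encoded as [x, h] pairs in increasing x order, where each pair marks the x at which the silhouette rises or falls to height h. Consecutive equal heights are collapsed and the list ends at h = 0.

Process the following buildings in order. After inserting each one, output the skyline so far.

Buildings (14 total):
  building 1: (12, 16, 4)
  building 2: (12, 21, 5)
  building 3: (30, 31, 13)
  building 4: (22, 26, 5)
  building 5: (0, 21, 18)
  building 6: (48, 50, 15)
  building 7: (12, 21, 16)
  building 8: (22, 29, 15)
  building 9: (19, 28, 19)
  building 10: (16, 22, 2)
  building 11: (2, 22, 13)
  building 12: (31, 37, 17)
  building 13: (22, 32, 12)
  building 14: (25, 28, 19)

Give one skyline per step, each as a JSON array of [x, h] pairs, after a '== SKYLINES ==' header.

== SKYLINES ==
[[12,4],[16,0]]
[[12,5],[21,0]]
[[12,5],[21,0],[30,13],[31,0]]
[[12,5],[21,0],[22,5],[26,0],[30,13],[31,0]]
[[0,18],[21,0],[22,5],[26,0],[30,13],[31,0]]
[[0,18],[21,0],[22,5],[26,0],[30,13],[31,0],[48,15],[50,0]]
[[0,18],[21,0],[22,5],[26,0],[30,13],[31,0],[48,15],[50,0]]
[[0,18],[21,0],[22,15],[29,0],[30,13],[31,0],[48,15],[50,0]]
[[0,18],[19,19],[28,15],[29,0],[30,13],[31,0],[48,15],[50,0]]
[[0,18],[19,19],[28,15],[29,0],[30,13],[31,0],[48,15],[50,0]]
[[0,18],[19,19],[28,15],[29,0],[30,13],[31,0],[48,15],[50,0]]
[[0,18],[19,19],[28,15],[29,0],[30,13],[31,17],[37,0],[48,15],[50,0]]
[[0,18],[19,19],[28,15],[29,12],[30,13],[31,17],[37,0],[48,15],[50,0]]
[[0,18],[19,19],[28,15],[29,12],[30,13],[31,17],[37,0],[48,15],[50,0]]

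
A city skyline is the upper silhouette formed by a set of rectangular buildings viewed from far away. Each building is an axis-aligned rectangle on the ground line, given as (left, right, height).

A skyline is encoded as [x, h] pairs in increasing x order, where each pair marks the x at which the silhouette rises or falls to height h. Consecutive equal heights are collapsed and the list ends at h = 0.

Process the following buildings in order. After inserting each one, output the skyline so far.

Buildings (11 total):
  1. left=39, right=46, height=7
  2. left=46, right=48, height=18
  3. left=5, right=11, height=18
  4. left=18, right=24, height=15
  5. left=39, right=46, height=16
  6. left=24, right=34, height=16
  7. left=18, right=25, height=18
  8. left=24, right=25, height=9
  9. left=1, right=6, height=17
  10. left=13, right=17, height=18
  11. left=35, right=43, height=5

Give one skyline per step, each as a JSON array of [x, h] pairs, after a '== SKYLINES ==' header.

== SKYLINES ==
[[39,7],[46,0]]
[[39,7],[46,18],[48,0]]
[[5,18],[11,0],[39,7],[46,18],[48,0]]
[[5,18],[11,0],[18,15],[24,0],[39,7],[46,18],[48,0]]
[[5,18],[11,0],[18,15],[24,0],[39,16],[46,18],[48,0]]
[[5,18],[11,0],[18,15],[24,16],[34,0],[39,16],[46,18],[48,0]]
[[5,18],[11,0],[18,18],[25,16],[34,0],[39,16],[46,18],[48,0]]
[[5,18],[11,0],[18,18],[25,16],[34,0],[39,16],[46,18],[48,0]]
[[1,17],[5,18],[11,0],[18,18],[25,16],[34,0],[39,16],[46,18],[48,0]]
[[1,17],[5,18],[11,0],[13,18],[17,0],[18,18],[25,16],[34,0],[39,16],[46,18],[48,0]]
[[1,17],[5,18],[11,0],[13,18],[17,0],[18,18],[25,16],[34,0],[35,5],[39,16],[46,18],[48,0]]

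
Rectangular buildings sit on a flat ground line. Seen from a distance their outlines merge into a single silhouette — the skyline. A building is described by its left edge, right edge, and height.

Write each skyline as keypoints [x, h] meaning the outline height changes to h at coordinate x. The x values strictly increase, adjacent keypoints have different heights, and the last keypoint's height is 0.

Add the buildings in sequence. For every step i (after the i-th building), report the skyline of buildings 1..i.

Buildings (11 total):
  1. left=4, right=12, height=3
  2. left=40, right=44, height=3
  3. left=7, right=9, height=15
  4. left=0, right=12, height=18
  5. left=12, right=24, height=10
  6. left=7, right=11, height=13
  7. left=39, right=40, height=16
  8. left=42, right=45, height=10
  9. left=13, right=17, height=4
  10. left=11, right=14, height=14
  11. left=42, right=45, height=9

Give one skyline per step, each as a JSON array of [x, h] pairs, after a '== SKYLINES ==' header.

== SKYLINES ==
[[4,3],[12,0]]
[[4,3],[12,0],[40,3],[44,0]]
[[4,3],[7,15],[9,3],[12,0],[40,3],[44,0]]
[[0,18],[12,0],[40,3],[44,0]]
[[0,18],[12,10],[24,0],[40,3],[44,0]]
[[0,18],[12,10],[24,0],[40,3],[44,0]]
[[0,18],[12,10],[24,0],[39,16],[40,3],[44,0]]
[[0,18],[12,10],[24,0],[39,16],[40,3],[42,10],[45,0]]
[[0,18],[12,10],[24,0],[39,16],[40,3],[42,10],[45,0]]
[[0,18],[12,14],[14,10],[24,0],[39,16],[40,3],[42,10],[45,0]]
[[0,18],[12,14],[14,10],[24,0],[39,16],[40,3],[42,10],[45,0]]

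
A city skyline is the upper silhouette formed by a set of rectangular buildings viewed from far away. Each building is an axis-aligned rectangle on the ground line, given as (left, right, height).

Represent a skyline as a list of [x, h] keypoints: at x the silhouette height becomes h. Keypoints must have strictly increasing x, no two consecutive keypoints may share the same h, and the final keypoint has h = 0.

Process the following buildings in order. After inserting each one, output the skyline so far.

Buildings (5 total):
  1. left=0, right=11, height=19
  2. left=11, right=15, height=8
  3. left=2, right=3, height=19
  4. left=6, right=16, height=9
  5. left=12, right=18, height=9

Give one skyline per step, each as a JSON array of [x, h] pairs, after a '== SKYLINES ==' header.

== SKYLINES ==
[[0,19],[11,0]]
[[0,19],[11,8],[15,0]]
[[0,19],[11,8],[15,0]]
[[0,19],[11,9],[16,0]]
[[0,19],[11,9],[18,0]]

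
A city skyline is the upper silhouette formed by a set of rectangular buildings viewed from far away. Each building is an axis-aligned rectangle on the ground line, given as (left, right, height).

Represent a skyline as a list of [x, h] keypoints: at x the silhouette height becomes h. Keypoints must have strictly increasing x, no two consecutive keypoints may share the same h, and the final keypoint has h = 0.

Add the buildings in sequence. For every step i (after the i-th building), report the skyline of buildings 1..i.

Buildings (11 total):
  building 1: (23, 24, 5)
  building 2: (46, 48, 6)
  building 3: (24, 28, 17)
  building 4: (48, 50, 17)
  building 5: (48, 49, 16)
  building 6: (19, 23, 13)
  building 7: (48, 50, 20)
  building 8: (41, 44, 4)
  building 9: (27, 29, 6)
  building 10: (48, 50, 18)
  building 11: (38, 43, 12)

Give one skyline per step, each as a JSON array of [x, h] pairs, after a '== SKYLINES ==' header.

== SKYLINES ==
[[23,5],[24,0]]
[[23,5],[24,0],[46,6],[48,0]]
[[23,5],[24,17],[28,0],[46,6],[48,0]]
[[23,5],[24,17],[28,0],[46,6],[48,17],[50,0]]
[[23,5],[24,17],[28,0],[46,6],[48,17],[50,0]]
[[19,13],[23,5],[24,17],[28,0],[46,6],[48,17],[50,0]]
[[19,13],[23,5],[24,17],[28,0],[46,6],[48,20],[50,0]]
[[19,13],[23,5],[24,17],[28,0],[41,4],[44,0],[46,6],[48,20],[50,0]]
[[19,13],[23,5],[24,17],[28,6],[29,0],[41,4],[44,0],[46,6],[48,20],[50,0]]
[[19,13],[23,5],[24,17],[28,6],[29,0],[41,4],[44,0],[46,6],[48,20],[50,0]]
[[19,13],[23,5],[24,17],[28,6],[29,0],[38,12],[43,4],[44,0],[46,6],[48,20],[50,0]]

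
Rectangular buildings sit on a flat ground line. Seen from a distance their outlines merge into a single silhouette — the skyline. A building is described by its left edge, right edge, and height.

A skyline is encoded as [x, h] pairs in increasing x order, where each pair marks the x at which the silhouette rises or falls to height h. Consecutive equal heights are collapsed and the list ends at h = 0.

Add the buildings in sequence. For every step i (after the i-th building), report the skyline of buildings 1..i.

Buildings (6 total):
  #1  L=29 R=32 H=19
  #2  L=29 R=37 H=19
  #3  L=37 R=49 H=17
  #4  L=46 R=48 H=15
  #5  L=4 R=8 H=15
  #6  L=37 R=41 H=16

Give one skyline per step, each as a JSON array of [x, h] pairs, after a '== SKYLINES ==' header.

== SKYLINES ==
[[29,19],[32,0]]
[[29,19],[37,0]]
[[29,19],[37,17],[49,0]]
[[29,19],[37,17],[49,0]]
[[4,15],[8,0],[29,19],[37,17],[49,0]]
[[4,15],[8,0],[29,19],[37,17],[49,0]]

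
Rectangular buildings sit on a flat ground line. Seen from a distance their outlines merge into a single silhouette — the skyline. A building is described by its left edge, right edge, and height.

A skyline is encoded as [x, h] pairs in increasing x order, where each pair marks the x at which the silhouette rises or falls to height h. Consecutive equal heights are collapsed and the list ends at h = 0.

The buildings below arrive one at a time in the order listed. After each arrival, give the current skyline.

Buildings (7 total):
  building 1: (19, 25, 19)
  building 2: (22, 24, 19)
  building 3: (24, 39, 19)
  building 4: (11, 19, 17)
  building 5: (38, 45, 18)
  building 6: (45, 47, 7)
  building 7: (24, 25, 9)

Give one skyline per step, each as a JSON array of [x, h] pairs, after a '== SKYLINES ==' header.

== SKYLINES ==
[[19,19],[25,0]]
[[19,19],[25,0]]
[[19,19],[39,0]]
[[11,17],[19,19],[39,0]]
[[11,17],[19,19],[39,18],[45,0]]
[[11,17],[19,19],[39,18],[45,7],[47,0]]
[[11,17],[19,19],[39,18],[45,7],[47,0]]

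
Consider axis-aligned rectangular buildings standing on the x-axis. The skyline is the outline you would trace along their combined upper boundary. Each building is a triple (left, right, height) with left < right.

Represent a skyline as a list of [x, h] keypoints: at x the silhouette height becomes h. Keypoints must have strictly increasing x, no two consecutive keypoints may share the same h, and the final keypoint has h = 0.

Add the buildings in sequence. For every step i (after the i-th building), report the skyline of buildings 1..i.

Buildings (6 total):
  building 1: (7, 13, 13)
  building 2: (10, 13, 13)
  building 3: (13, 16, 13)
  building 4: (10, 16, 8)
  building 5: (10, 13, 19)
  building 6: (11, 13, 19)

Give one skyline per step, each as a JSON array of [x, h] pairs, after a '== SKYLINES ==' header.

== SKYLINES ==
[[7,13],[13,0]]
[[7,13],[13,0]]
[[7,13],[16,0]]
[[7,13],[16,0]]
[[7,13],[10,19],[13,13],[16,0]]
[[7,13],[10,19],[13,13],[16,0]]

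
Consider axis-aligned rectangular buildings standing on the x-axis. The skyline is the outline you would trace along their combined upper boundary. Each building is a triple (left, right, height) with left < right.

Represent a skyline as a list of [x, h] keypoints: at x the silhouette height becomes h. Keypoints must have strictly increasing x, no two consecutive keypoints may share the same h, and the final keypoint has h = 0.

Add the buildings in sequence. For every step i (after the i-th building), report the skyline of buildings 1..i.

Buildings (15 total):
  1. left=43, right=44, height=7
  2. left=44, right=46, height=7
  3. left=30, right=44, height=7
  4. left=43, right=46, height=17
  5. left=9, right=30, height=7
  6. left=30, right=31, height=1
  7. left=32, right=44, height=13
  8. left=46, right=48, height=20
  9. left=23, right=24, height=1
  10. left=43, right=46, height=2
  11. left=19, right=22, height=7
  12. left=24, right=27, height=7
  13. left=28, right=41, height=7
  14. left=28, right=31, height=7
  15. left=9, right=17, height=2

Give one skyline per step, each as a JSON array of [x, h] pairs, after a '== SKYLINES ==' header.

== SKYLINES ==
[[43,7],[44,0]]
[[43,7],[46,0]]
[[30,7],[46,0]]
[[30,7],[43,17],[46,0]]
[[9,7],[43,17],[46,0]]
[[9,7],[43,17],[46,0]]
[[9,7],[32,13],[43,17],[46,0]]
[[9,7],[32,13],[43,17],[46,20],[48,0]]
[[9,7],[32,13],[43,17],[46,20],[48,0]]
[[9,7],[32,13],[43,17],[46,20],[48,0]]
[[9,7],[32,13],[43,17],[46,20],[48,0]]
[[9,7],[32,13],[43,17],[46,20],[48,0]]
[[9,7],[32,13],[43,17],[46,20],[48,0]]
[[9,7],[32,13],[43,17],[46,20],[48,0]]
[[9,7],[32,13],[43,17],[46,20],[48,0]]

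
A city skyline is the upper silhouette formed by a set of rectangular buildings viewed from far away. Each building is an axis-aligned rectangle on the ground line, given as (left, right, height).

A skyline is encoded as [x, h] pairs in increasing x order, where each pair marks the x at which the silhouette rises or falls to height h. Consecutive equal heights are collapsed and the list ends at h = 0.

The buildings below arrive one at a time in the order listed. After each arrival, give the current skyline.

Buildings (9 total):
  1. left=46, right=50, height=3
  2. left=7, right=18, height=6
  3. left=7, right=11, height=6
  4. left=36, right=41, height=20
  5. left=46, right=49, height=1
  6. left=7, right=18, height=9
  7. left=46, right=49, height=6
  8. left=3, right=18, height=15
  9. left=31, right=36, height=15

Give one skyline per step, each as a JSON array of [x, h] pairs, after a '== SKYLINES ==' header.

== SKYLINES ==
[[46,3],[50,0]]
[[7,6],[18,0],[46,3],[50,0]]
[[7,6],[18,0],[46,3],[50,0]]
[[7,6],[18,0],[36,20],[41,0],[46,3],[50,0]]
[[7,6],[18,0],[36,20],[41,0],[46,3],[50,0]]
[[7,9],[18,0],[36,20],[41,0],[46,3],[50,0]]
[[7,9],[18,0],[36,20],[41,0],[46,6],[49,3],[50,0]]
[[3,15],[18,0],[36,20],[41,0],[46,6],[49,3],[50,0]]
[[3,15],[18,0],[31,15],[36,20],[41,0],[46,6],[49,3],[50,0]]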